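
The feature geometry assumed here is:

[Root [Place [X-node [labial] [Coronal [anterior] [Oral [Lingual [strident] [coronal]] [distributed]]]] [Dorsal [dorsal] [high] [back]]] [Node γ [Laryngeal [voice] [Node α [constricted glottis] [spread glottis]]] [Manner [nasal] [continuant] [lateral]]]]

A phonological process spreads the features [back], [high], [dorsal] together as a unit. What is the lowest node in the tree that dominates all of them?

[back] is immediately dominated by Dorsal.
[high] is immediately dominated by Dorsal.
[dorsal] is immediately dominated by Dorsal.
These paths first converge at Dorsal; no daughter of Dorsal dominates all 3 features, so Dorsal is the minimal constituent.

Dorsal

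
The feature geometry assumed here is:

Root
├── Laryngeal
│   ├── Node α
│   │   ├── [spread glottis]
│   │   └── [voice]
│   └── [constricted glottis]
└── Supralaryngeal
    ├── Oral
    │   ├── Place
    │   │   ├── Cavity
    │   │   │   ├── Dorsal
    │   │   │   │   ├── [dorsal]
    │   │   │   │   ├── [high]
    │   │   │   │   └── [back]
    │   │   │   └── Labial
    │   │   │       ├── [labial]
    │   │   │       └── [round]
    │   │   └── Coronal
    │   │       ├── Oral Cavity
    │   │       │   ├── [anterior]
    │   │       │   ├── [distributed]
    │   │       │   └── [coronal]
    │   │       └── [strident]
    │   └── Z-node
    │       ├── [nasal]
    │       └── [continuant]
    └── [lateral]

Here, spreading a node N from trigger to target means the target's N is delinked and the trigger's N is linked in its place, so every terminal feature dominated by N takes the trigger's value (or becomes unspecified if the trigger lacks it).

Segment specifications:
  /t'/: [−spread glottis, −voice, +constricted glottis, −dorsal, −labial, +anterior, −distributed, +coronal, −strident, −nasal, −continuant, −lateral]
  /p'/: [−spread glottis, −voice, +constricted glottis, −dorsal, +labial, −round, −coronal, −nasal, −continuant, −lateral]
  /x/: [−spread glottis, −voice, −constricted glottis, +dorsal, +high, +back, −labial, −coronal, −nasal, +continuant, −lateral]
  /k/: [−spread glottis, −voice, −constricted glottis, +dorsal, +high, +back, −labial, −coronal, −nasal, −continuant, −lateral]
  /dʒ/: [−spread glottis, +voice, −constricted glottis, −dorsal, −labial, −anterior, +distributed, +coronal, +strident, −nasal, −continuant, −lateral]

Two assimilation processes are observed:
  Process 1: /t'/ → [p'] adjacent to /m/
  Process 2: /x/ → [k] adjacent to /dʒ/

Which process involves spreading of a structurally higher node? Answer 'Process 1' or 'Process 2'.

In Process 1, [labial], [round], [coronal], [anterior], [distributed], [strident] change, so the minimal spreading node is Place at depth 3.
Process 2: the feature that changes is [continuant]; the minimal node is [continuant] (depth 4).
Depth 3 < depth 4; Process 1 involves the structurally higher constituent Place.

Process 1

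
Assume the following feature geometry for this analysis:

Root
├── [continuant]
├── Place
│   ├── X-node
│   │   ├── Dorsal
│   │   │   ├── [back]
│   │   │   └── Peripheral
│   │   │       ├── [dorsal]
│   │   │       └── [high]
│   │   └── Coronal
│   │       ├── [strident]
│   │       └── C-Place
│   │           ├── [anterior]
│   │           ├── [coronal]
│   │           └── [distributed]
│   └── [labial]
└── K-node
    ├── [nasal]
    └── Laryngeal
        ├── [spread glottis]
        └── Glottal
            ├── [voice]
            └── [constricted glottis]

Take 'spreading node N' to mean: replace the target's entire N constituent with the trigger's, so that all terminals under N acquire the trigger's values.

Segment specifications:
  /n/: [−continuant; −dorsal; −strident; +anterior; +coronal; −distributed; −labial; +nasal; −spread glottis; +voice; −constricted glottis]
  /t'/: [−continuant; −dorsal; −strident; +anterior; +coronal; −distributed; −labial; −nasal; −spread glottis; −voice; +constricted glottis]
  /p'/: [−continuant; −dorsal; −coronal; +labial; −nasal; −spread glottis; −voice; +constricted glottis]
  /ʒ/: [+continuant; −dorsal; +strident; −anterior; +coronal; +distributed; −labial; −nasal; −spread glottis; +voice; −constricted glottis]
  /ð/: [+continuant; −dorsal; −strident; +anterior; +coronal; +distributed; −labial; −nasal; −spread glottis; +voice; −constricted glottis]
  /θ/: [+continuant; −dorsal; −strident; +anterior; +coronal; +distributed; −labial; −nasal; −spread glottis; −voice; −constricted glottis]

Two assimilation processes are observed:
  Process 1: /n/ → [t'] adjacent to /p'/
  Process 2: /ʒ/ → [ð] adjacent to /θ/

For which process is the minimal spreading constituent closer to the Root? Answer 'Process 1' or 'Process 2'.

Process 1

In Process 1, [voice], [constricted glottis], [nasal] change, so the minimal spreading node is K-node at depth 1.
Process 2 alters [anterior], [strident]; the lowest common ancestor is Coronal (depth 3 from Root).
K-node (depth 1) sits above Coronal (depth 3), making Process 1 the one with the higher spreading node.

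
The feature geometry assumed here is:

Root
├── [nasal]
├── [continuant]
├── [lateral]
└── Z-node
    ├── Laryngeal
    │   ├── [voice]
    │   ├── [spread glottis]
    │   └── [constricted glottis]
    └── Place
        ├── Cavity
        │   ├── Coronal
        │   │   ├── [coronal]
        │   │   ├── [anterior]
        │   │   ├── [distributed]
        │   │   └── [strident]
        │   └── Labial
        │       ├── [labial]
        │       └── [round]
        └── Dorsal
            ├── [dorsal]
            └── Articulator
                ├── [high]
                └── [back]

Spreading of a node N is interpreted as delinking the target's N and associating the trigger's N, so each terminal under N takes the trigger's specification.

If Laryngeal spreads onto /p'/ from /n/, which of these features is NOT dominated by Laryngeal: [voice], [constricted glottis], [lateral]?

Laryngeal dominates exactly [voice], [spread glottis], [constricted glottis].
[constricted glottis], [voice] all lie under Laryngeal, so they are overwritten when Laryngeal spreads.
[lateral] attaches under Root, not under Laryngeal, so /p'/ retains its own value for [lateral].

[lateral]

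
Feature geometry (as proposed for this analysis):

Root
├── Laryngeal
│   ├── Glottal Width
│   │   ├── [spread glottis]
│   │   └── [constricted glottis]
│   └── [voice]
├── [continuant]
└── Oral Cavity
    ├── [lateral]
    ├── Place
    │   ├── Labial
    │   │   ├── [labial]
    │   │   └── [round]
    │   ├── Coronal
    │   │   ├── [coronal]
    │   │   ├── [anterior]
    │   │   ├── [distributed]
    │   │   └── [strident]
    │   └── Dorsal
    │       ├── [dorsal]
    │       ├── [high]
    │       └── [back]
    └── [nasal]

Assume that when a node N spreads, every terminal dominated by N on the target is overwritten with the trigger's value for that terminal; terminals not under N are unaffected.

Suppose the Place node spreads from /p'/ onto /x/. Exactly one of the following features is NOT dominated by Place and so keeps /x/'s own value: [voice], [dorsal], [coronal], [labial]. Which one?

[voice]

The terminals dominated by Place are [labial], [round], [coronal], [anterior], [distributed], [strident], [dorsal], [high], [back].
[labial], [coronal], [dorsal] all lie under Place, so they are overwritten when Place spreads.
[voice] is not within the Place subtree (it hangs from Laryngeal), so /x/'s [voice] value survives.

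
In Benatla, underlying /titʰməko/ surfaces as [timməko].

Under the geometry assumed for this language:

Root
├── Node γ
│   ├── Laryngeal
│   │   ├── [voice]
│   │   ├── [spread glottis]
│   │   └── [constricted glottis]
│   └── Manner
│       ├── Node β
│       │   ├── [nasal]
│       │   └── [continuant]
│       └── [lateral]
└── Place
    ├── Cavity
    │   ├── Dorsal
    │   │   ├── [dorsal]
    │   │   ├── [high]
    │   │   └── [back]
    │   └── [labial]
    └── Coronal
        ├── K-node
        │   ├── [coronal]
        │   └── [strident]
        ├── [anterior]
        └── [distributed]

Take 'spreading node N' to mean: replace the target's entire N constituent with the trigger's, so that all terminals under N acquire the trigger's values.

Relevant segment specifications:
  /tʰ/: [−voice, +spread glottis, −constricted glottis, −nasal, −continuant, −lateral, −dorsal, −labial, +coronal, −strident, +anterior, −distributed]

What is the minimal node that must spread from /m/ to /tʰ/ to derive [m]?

/tʰ/ and [m] differ in [voice], [spread glottis], [nasal], [labial], [coronal], [anterior], [distributed], [strident]; every other specified feature is identical.
The smallest constituent containing every changed terminal is Root — each of its daughters lacks at least one of the affected features.
Delinking /tʰ/'s Root and associating /m/'s Root gives precisely the feature bundle of [m].

Root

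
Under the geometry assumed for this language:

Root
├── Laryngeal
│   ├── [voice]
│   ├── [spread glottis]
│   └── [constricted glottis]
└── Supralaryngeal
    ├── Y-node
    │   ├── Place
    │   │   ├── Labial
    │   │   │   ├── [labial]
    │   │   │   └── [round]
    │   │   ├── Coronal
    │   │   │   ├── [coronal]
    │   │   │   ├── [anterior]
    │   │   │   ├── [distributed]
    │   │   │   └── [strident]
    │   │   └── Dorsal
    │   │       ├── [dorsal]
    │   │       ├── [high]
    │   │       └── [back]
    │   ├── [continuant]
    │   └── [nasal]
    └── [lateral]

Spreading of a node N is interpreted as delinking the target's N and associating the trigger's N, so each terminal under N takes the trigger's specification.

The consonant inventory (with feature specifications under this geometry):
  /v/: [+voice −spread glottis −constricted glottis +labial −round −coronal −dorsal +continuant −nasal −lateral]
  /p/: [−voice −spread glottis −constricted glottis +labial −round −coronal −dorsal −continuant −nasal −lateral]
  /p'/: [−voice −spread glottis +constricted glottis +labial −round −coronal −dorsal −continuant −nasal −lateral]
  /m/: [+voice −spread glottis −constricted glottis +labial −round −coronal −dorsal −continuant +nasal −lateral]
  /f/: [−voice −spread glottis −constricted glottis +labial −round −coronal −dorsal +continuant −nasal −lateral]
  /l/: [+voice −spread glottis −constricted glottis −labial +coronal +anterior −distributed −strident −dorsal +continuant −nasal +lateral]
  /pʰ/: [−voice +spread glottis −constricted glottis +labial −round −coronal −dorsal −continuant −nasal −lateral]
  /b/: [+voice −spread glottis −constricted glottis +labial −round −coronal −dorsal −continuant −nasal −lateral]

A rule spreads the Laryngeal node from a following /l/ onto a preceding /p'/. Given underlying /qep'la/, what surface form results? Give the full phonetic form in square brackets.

[qebla]

The Laryngeal node dominates the terminals [voice], [spread glottis], [constricted glottis].
After delinking /p'/'s Laryngeal and linking /l/'s, the affected terminals become [+voice], [−spread glottis], [−constricted glottis]; [labial], [round], [coronal], … (outside Laryngeal) are retained from /p'/.
The resulting bundle matches /b/ in the inventory; substituting it for /p'/ gives [qebla].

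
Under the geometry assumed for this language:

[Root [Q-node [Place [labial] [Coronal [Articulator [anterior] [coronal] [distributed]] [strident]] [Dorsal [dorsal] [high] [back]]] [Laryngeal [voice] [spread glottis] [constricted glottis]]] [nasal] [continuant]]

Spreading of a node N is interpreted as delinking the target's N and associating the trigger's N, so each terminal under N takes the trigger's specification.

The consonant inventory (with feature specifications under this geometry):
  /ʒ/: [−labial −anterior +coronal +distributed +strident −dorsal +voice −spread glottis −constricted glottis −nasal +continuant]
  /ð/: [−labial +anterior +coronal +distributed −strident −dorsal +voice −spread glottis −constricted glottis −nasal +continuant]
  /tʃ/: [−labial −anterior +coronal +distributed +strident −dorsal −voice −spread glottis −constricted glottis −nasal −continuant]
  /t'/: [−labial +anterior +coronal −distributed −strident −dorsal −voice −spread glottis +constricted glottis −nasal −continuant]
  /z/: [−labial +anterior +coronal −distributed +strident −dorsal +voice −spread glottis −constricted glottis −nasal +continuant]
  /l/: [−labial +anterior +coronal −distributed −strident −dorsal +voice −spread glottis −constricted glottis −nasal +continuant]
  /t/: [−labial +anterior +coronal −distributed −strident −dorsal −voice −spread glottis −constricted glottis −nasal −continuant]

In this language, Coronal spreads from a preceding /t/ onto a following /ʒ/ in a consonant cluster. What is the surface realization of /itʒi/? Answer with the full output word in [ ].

[itli]

Terminals under Coronal in this geometry: [anterior], [coronal], [distributed], [strident].
Spreading Coronal from /t/ onto /ʒ/ replaces those values with /t/'s: [+anterior], [+coronal], [−distributed], [−strident]. Features outside Coronal ([labial], [dorsal], [voice], …) stay as in /ʒ/.
Among the inventory, only /l/ has exactly this specification, giving the surface form [itli].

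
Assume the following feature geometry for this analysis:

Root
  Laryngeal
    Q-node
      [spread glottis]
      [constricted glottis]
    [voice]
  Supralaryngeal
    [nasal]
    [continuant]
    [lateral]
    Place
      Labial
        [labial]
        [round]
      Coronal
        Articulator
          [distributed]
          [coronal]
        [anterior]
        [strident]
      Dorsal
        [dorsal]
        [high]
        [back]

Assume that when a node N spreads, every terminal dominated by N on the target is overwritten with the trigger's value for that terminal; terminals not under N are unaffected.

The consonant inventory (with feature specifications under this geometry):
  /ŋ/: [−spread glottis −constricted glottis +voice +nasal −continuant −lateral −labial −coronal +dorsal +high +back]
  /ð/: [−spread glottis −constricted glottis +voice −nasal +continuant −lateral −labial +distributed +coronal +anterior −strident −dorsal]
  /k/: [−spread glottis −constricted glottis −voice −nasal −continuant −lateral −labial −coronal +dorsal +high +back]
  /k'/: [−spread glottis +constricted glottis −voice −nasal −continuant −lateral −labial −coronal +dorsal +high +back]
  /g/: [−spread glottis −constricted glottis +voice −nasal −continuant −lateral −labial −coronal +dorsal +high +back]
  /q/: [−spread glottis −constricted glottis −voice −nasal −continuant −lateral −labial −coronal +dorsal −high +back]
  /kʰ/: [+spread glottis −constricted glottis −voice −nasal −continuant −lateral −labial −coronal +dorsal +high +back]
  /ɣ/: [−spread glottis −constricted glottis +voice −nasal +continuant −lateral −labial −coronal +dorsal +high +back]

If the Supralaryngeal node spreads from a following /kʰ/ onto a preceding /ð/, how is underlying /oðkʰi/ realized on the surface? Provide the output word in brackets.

The Supralaryngeal node dominates the terminals [nasal], [continuant], [lateral], [labial], [round], [distributed], [coronal], [anterior], [strident], [dorsal], [high], [back].
The target acquires /kʰ/'s values for everything under Supralaryngeal — [−nasal], [−continuant], [−lateral], [−labial], [−coronal], [+dorsal], [+high], [+back] — while keeping its own [spread glottis], [constricted glottis], [voice].
This feature bundle is that of [g], so /oðkʰi/ surfaces as [ogkʰi].

[ogkʰi]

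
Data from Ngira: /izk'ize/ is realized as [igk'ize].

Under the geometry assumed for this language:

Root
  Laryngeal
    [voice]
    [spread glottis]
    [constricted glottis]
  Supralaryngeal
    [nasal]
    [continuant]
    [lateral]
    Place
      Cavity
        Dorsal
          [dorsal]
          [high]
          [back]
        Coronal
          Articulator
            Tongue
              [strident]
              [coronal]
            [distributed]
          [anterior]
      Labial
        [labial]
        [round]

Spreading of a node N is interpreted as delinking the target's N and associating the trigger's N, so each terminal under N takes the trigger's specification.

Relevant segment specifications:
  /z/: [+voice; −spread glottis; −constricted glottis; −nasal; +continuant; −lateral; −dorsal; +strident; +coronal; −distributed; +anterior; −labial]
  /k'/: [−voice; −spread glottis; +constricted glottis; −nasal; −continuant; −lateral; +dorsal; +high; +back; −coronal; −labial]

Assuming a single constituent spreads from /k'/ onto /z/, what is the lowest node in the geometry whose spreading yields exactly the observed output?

Supralaryngeal

The alternation /z/ → [g] changes [continuant], [coronal], [anterior], [distributed], [strident], [dorsal], [high], [back] and nothing else.
The smallest constituent containing every changed terminal is Supralaryngeal — each of its daughters lacks at least one of the affected features.
If Supralaryngeal spreads, every terminal under it takes /k'/'s value, producing [g] as observed.
[voice], [constricted glottis] — on which /k'/ differs from /z/ — are unchanged, so Root cannot have spread; the constituent is no larger than Supralaryngeal.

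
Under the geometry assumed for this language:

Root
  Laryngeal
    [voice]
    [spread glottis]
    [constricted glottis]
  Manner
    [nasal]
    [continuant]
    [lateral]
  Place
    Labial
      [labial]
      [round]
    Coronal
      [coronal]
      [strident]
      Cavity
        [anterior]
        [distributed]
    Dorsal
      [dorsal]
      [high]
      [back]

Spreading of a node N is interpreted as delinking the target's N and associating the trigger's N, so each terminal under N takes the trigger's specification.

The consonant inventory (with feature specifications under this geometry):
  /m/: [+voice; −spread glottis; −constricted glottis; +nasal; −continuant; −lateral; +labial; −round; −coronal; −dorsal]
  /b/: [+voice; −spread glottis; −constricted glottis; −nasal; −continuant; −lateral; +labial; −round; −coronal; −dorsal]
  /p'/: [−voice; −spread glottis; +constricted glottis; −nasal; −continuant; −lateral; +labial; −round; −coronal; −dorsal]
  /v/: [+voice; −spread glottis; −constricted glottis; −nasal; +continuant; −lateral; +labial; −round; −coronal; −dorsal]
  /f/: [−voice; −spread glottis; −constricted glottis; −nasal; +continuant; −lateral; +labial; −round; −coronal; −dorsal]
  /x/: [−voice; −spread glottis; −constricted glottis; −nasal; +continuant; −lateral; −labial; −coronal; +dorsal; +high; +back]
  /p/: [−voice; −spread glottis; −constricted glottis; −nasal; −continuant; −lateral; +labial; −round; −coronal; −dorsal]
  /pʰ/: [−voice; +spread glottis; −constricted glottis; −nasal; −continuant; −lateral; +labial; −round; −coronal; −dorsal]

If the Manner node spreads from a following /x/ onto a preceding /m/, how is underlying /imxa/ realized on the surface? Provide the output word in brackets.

The Manner node dominates the terminals [nasal], [continuant], [lateral].
After delinking /m/'s Manner and linking /x/'s, the affected terminals become [−nasal], [+continuant], [−lateral]; [voice], [spread glottis], [constricted glottis], … (outside Manner) are retained from /m/.
The resulting bundle matches /v/ in the inventory; substituting it for /m/ gives [ivxa].

[ivxa]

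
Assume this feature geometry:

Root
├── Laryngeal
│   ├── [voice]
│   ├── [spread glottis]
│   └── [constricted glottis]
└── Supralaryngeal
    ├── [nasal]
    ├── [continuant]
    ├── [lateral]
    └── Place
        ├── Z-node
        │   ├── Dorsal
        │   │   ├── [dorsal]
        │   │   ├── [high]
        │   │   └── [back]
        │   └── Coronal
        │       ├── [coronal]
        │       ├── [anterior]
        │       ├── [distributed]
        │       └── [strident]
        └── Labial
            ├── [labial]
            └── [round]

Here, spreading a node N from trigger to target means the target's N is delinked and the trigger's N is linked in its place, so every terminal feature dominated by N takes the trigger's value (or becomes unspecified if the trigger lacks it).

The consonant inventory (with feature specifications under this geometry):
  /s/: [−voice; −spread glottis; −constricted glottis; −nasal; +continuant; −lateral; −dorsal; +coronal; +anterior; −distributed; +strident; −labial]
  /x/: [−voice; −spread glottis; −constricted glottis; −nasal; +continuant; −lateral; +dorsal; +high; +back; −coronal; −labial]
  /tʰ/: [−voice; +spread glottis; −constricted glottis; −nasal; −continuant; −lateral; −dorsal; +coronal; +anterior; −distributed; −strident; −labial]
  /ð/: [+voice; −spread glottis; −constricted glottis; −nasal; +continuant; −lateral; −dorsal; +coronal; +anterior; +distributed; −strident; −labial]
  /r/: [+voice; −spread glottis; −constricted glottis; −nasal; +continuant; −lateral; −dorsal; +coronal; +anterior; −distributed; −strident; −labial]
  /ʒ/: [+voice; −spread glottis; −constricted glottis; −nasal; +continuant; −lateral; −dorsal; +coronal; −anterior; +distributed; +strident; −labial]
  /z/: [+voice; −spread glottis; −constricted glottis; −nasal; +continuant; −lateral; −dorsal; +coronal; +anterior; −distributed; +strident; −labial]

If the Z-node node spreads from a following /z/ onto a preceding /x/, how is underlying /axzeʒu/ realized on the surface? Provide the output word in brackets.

Z-node immediately or transitively dominates [dorsal], [high], [back], [coronal], [anterior], [distributed], [strident].
Spreading Z-node from /z/ onto /x/ replaces those values with /z/'s: [−dorsal], [+coronal], [+anterior], [−distributed], [+strident]. Features outside Z-node ([voice], [spread glottis], [constricted glottis], …) stay as in /x/.
This feature bundle is that of [s], so /axzeʒu/ surfaces as [aszeʒu].

[aszeʒu]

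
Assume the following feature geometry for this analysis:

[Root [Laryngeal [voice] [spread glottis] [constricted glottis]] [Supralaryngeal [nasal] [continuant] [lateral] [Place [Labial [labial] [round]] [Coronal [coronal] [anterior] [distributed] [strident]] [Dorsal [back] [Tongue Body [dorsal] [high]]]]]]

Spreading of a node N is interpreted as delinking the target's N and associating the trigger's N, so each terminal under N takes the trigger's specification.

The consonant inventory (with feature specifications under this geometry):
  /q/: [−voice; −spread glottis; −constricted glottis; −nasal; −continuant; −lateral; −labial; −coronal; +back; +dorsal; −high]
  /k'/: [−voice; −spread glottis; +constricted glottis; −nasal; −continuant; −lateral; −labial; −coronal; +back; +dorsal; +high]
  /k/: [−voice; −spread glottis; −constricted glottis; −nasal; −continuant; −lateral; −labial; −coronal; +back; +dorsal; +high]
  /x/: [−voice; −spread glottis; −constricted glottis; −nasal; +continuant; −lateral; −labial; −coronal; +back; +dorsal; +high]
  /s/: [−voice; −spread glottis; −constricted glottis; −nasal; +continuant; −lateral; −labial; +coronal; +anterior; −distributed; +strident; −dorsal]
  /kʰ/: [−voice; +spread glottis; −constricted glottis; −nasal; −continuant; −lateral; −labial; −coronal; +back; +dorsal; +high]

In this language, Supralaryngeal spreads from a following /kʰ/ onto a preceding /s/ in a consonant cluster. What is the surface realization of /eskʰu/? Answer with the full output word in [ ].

[ekkʰu]

Terminals under Supralaryngeal in this geometry: [nasal], [continuant], [lateral], [labial], [round], [coronal], [anterior], [distributed], [strident], [back], [dorsal], [high].
The target acquires /kʰ/'s values for everything under Supralaryngeal — [−nasal], [−continuant], [−lateral], [−labial], [−coronal], [+back], [+dorsal], [+high] — while keeping its own [voice], [spread glottis], [constricted glottis].
This feature bundle is that of [k], so /eskʰu/ surfaces as [ekkʰu].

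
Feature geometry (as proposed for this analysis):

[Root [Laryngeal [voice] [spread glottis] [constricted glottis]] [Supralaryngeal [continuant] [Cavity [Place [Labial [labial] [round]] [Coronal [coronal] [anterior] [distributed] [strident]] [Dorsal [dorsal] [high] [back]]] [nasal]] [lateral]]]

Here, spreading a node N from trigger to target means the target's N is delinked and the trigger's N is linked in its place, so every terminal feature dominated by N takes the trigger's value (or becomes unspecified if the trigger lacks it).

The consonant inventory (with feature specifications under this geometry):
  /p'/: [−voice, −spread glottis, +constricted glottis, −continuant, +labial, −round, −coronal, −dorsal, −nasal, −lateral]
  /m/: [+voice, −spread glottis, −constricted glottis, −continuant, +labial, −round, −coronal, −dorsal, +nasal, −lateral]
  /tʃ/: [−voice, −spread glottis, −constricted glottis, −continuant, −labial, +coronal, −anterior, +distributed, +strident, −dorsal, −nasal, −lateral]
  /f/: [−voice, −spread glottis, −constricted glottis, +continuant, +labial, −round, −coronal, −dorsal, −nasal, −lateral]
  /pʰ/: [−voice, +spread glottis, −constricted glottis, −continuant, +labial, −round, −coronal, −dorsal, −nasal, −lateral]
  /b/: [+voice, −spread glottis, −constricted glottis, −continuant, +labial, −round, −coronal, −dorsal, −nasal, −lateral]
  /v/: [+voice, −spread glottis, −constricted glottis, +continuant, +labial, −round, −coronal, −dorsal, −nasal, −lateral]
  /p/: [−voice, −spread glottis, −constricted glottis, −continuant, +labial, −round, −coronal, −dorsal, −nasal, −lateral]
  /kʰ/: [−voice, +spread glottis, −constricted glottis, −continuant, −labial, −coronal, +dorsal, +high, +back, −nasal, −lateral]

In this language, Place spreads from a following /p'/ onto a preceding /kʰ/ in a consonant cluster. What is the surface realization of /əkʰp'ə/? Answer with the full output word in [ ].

[əpʰp'ə]

The Place node dominates the terminals [labial], [round], [coronal], [anterior], [distributed], [strident], [dorsal], [high], [back].
After delinking /kʰ/'s Place and linking /p'/'s, the affected terminals become [+labial], [−round], [−coronal], [−dorsal]; [voice], [spread glottis], [constricted glottis], … (outside Place) are retained from /kʰ/.
The resulting bundle matches /pʰ/ in the inventory; substituting it for /kʰ/ gives [əpʰp'ə].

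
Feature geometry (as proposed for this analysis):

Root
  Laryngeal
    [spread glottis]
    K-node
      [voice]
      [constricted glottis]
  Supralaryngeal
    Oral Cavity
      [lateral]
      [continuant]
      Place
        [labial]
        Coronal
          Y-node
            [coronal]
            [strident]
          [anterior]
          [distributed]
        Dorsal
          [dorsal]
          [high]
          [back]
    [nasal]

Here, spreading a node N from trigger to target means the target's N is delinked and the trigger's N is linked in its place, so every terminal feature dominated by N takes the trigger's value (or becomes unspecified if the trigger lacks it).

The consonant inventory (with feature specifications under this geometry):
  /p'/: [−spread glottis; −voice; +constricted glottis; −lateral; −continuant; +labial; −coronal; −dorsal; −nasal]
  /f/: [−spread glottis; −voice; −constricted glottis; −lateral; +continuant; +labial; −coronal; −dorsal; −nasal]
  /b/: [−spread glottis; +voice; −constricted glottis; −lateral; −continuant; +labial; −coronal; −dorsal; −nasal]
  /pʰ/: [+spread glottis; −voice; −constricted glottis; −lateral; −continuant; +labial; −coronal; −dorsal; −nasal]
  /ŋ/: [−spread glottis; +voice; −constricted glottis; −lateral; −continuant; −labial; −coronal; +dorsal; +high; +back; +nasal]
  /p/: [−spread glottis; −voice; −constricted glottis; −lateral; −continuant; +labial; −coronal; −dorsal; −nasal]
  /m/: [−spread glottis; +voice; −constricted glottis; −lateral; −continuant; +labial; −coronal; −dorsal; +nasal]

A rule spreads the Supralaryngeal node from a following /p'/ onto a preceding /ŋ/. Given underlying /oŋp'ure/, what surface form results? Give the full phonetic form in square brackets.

[obp'ure]

Supralaryngeal immediately or transitively dominates [lateral], [continuant], [labial], [coronal], [strident], [anterior], [distributed], [dorsal], [high], [back], [nasal].
Spreading Supralaryngeal from /p'/ onto /ŋ/ replaces those values with /p'/'s: [−lateral], [−continuant], [+labial], [−coronal], [−dorsal], [−nasal]. Features outside Supralaryngeal ([spread glottis], [voice], [constricted glottis]) stay as in /ŋ/.
The resulting bundle matches /b/ in the inventory; substituting it for /ŋ/ gives [obp'ure].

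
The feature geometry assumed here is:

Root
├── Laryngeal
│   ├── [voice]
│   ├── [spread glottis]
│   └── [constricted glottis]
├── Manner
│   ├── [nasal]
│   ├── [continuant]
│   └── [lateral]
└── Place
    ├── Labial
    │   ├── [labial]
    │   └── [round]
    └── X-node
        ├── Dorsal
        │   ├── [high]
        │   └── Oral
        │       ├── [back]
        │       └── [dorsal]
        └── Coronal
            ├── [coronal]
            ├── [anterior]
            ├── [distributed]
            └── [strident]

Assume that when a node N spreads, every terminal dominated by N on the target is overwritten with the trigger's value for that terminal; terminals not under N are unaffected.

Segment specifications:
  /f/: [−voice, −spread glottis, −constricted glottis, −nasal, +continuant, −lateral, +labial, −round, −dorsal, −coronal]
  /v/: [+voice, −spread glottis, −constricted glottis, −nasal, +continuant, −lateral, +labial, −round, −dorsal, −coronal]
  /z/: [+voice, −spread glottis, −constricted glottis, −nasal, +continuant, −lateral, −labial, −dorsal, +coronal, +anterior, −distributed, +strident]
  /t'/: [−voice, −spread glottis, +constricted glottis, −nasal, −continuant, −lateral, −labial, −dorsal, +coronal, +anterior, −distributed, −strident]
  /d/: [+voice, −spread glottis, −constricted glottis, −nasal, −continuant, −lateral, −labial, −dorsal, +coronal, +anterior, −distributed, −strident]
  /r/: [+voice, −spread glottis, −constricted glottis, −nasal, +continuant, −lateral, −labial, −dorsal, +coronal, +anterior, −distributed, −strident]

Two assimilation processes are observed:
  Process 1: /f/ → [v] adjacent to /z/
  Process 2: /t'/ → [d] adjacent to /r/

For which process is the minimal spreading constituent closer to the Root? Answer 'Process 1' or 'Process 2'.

Process 2

In Process 1, [voice] changes, so the minimal spreading node is [voice] at depth 2.
In Process 2, [voice], [constricted glottis] change, so the minimal spreading node is Laryngeal at depth 1.
Laryngeal (depth 1) sits above [voice] (depth 2), making Process 2 the one with the higher spreading node.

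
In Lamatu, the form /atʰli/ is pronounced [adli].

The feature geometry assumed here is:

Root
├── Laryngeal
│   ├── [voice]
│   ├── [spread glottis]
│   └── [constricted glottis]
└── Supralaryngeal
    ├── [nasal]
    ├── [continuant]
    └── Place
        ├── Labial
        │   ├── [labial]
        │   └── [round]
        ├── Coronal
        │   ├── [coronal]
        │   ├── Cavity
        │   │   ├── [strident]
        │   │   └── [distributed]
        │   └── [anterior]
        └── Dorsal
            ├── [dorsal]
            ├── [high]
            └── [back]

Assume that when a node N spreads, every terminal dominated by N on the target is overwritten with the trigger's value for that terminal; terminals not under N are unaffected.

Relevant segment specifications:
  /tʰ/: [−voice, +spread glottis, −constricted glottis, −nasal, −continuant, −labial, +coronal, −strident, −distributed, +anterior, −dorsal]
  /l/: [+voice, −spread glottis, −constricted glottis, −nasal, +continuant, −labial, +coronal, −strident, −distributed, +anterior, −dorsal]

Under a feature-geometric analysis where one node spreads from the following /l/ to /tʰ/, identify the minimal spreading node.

Laryngeal

The alternation /tʰ/ → [d] changes [voice], [spread glottis] and nothing else.
Tracing each changed feature up the tree, the paths first meet at Laryngeal; any lower node misses at least one of them.
If Laryngeal spreads, every terminal under it takes /l/'s value, producing [d] as observed.
[continuant] — on which /l/ differs from /tʰ/ — is unchanged, so Root cannot have spread; the constituent is no larger than Laryngeal.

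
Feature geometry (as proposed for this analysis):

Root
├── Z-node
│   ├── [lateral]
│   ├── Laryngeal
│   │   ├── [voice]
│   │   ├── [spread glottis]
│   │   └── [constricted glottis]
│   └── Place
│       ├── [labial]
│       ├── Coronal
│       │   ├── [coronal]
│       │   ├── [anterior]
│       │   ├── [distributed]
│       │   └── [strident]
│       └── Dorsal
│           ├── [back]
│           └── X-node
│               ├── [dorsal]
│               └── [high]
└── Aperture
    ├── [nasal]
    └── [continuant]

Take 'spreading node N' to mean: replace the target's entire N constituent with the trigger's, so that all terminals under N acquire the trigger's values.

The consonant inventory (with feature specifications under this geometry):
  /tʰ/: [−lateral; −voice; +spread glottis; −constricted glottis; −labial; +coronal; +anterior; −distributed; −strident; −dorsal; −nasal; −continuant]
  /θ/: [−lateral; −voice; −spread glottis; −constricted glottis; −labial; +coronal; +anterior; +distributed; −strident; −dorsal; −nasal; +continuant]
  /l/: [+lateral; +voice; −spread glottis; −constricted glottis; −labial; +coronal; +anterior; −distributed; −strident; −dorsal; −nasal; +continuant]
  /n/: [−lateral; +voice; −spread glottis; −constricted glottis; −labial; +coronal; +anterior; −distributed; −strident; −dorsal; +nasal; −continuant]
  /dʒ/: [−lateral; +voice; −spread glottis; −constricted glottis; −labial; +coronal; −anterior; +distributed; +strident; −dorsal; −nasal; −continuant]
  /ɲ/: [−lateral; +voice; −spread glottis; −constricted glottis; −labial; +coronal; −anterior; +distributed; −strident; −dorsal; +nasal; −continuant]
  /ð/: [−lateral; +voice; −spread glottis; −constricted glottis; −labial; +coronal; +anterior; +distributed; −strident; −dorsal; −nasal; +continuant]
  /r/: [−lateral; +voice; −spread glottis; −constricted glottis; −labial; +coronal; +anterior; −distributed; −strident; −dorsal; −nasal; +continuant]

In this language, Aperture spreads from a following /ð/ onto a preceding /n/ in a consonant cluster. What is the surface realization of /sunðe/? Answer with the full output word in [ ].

Terminals under Aperture in this geometry: [nasal], [continuant].
The target acquires /ð/'s values for everything under Aperture — [−nasal], [+continuant] — while keeping its own [lateral], [voice], [spread glottis], ….
The resulting bundle matches /r/ in the inventory; substituting it for /n/ gives [surðe].

[surðe]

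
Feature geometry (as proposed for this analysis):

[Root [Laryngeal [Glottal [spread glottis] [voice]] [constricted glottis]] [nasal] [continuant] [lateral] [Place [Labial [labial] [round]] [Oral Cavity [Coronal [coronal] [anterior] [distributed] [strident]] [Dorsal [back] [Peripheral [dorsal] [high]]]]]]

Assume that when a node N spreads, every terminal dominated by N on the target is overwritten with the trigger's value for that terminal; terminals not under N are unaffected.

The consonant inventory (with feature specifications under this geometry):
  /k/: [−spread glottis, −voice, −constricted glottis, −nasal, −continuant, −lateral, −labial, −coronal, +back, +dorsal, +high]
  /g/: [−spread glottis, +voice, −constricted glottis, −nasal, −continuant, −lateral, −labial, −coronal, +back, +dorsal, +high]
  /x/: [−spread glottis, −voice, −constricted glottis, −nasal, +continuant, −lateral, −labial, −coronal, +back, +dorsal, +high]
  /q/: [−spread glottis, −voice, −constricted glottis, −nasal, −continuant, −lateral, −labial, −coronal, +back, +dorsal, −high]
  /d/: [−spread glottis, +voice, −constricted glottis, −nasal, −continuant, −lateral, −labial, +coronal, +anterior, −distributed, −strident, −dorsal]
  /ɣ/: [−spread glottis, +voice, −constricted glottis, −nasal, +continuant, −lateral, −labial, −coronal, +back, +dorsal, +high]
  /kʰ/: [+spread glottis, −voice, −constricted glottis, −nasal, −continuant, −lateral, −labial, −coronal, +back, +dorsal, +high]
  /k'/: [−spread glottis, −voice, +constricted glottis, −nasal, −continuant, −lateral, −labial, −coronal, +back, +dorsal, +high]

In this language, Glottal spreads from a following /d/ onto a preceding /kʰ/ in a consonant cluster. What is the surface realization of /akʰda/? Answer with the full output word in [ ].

[agda]

Terminals under Glottal in this geometry: [spread glottis], [voice].
After delinking /kʰ/'s Glottal and linking /d/'s, the affected terminals become [−spread glottis], [+voice]; [constricted glottis], [nasal], [continuant], … (outside Glottal) are retained from /kʰ/.
This feature bundle is that of [g], so /akʰda/ surfaces as [agda].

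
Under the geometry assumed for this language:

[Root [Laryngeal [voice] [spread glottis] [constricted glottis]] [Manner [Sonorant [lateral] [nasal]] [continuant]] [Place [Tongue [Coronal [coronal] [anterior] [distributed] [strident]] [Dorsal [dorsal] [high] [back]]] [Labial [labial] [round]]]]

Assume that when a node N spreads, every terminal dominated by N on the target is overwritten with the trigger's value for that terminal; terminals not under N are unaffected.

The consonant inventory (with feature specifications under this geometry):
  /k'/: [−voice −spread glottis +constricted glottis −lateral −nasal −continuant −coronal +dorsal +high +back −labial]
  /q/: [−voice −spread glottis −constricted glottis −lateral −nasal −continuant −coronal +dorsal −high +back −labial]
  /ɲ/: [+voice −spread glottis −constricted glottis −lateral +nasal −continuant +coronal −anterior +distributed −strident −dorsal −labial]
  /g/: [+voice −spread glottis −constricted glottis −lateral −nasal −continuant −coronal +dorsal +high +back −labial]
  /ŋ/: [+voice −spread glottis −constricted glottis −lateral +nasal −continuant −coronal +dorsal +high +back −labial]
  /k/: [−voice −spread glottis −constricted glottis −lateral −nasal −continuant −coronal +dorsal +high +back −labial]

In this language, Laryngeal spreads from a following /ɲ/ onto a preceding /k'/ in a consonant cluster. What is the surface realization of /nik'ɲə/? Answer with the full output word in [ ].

Terminals under Laryngeal in this geometry: [voice], [spread glottis], [constricted glottis].
Spreading Laryngeal from /ɲ/ onto /k'/ replaces those values with /ɲ/'s: [+voice], [−spread glottis], [−constricted glottis]. Features outside Laryngeal ([lateral], [nasal], [continuant], …) stay as in /k'/.
The resulting bundle matches /g/ in the inventory; substituting it for /k'/ gives [nigɲə].

[nigɲə]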